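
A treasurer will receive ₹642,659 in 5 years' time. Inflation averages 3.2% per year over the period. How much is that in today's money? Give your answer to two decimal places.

Price-level factor over 5 years: (1 + 3.2%)^5 ≈ 1.1705729564.
Purchasing power today: ₹642,659 divided by that factor.

₹549,012.34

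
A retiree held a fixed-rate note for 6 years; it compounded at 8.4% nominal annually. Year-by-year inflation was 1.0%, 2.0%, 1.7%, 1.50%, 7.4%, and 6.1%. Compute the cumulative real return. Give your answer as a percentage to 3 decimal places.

Cumulative inflation factor: 1.010 × 1.020 × 1.017 × 1.0150 × 1.074 × 1.061 ≈ 1.21179.
Nominal growth factor: 1.62247. Real growth factor = 1.62247 / 1.21179 ≈ 1.33890.
Total real return ≈ 33.8898%.

33.890%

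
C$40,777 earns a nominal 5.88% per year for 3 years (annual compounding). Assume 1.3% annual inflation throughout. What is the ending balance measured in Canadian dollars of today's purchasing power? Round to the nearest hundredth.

C$46,561.69

Nominal value at maturity: C$40,777 × (1 + 5.88%)^3 ≈ C$48,401.30.
Price-level factor over 3 years: (1 + 1.3%)^3 = 1.039509197.
Dividing the nominal maturity value by the price-level factor gives the value in today's money.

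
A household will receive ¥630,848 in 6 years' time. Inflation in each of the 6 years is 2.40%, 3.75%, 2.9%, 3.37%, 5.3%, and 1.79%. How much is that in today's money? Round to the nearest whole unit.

Price-level factor over 6 years: 1.0240 × 1.0375 × 1.029 × 1.0337 × 1.053 × 1.0179 ≈ 1.2112434418.
Purchasing power today: ¥630,848 divided by that factor.

¥520,827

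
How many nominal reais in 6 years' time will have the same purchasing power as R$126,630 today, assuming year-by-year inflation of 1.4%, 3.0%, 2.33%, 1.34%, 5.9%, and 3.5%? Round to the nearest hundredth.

Cumulative price-level factor: 1.014 × 1.030 × 1.0233 × 1.0134 × 1.059 × 1.035 ≈ 1.1871220278.
The nominal amount required is R$126,630 scaled up by that factor.

R$150,325.26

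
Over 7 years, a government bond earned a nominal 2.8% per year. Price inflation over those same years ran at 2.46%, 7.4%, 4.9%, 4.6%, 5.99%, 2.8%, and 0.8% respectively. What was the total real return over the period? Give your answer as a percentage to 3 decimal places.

Cumulative inflation factor: 1.0246 × 1.074 × 1.049 × 1.046 × 1.0599 × 1.028 × 1.008 ≈ 1.32612.
Nominal growth factor: 1.21325. Real growth factor = 1.21325 / 1.32612 ≈ 0.91489.
Total real return ≈ -8.5113%.

-8.511%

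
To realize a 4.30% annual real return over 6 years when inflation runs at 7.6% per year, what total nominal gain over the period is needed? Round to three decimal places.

Required annual nominal rate: (1+4.30%)(1+7.6%) − 1 = 12.2268%.
Cumulative over 6 years: (1 + 0.122268)^6 − 1 ≈ 0.99793.

99.793%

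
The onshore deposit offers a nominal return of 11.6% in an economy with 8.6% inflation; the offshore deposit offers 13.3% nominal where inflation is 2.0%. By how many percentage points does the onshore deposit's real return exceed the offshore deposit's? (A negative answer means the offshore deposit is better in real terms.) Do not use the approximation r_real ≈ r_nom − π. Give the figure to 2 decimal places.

-8.32

The onshore deposit real return: 1.116/1.086 − 1 = 2.762%.
The offshore deposit real return: 1.133/1.020 − 1 = 11.078%.
Difference: 2.762 − 11.078 = -8.316 pp.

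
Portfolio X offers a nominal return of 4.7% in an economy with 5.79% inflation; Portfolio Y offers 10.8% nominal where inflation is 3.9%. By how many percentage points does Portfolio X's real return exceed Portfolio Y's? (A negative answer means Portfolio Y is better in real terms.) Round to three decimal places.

Portfolio X real return: 1.047/1.0579 − 1 = -1.0303%.
Portfolio Y real return: 1.108/1.039 − 1 = 6.6410%.
Difference: -1.0303 − 6.6410 = -7.6713 pp.

-7.671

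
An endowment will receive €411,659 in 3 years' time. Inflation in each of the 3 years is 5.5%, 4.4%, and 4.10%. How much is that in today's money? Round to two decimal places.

Price-level factor over 3 years: 1.055 × 1.044 × 1.0410 = 1.14657822.
Purchasing power today: €411,659 divided by that factor.

€359,032.64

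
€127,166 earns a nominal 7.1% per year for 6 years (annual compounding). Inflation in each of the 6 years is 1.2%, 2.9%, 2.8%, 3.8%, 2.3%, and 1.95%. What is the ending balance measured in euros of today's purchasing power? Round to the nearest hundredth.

€165,599.35

Nominal value at maturity: €127,166 × (1 + 7.1%)^6 ≈ €191,914.52.
Price-level factor over 6 years: 1.012 × 1.029 × 1.028 × 1.038 × 1.023 × 1.0195 ≈ 1.1589086896.
Dividing the nominal maturity value by the price-level factor gives the value in today's money.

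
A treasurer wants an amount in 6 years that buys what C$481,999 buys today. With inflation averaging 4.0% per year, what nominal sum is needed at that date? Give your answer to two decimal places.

C$609,882.50

Cumulative price-level factor: (1+4.0%)^6 ≈ 1.2653190185.
The nominal amount required is C$481,999 scaled up by that factor.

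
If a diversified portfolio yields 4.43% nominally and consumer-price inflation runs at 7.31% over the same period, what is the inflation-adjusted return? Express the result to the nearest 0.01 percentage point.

-2.68%

Real return via the Fisher equation: (1 + 4.43%)/(1 + 7.31%) − 1 = 1.0443/1.0731 − 1 ≈ -0.02684.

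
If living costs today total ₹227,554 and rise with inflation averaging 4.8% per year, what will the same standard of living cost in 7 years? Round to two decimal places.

₹315,946.43

Cumulative price-level factor: (1+4.8%)^7 ≈ 1.3884459516.
The nominal amount required is ₹227,554 scaled up by that factor.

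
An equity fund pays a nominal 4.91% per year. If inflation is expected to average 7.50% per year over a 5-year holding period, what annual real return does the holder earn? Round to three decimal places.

-2.409%

With constant rates the annual real return is the same each year: (1+4.91%)/(1+7.50%) − 1 = -0.02409.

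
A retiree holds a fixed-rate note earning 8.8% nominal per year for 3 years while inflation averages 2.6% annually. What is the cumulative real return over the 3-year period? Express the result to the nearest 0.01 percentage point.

19.25%

The annual real rate is (1+8.8%)/(1+2.6%) − 1 = 6.0429%.
Compounded over 3 years: (1 + 0.060429)^3 − 1 ≈ 0.19246.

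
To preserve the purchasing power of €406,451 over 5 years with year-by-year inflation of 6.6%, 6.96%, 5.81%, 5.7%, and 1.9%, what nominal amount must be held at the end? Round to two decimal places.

€528,156.56

Cumulative price-level factor: 1.066 × 1.0696 × 1.0581 × 1.057 × 1.019 ≈ 1.2994347739.
Multiplying €406,451 by the price-level factor gives the future nominal sum.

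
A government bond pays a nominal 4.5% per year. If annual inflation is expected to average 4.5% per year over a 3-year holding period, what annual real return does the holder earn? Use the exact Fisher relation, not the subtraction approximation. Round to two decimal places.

0.00%

With constant rates the annual real return is the same each year: (1+4.5%)/(1+4.5%) − 1 = 0.00000.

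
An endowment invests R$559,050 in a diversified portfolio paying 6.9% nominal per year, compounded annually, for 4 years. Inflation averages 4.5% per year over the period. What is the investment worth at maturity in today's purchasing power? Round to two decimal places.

Nominal value at maturity: R$559,050 × (1 + 6.9%)^4 ≈ R$730,064.91.
Price-level factor over 4 years: (1 + 4.5%)^4 ≈ 1.1925186006.
Dividing the nominal maturity value by the price-level factor gives the value in today's money.

R$612,204.21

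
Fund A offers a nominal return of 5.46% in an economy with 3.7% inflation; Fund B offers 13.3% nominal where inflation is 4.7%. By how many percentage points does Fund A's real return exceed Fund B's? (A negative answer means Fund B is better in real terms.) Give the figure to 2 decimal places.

-6.52

Fund A real return: 1.0546/1.037 − 1 = 1.697%.
Fund B real return: 1.133/1.047 − 1 = 8.214%.
Difference: 1.697 − 8.214 = -6.517 pp.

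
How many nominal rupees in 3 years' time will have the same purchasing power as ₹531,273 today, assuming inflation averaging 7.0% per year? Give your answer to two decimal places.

Cumulative price-level factor: (1+7.0%)^3 = 1.225043.
The nominal amount required is ₹531,273 scaled up by that factor.

₹650,832.27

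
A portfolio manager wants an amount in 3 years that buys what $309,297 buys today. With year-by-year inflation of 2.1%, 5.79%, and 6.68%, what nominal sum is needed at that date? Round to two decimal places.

$356,392.92

Cumulative price-level factor: 1.021 × 1.0579 × 1.0668 ≈ 1.1522676421.
The nominal amount required is $309,297 scaled up by that factor.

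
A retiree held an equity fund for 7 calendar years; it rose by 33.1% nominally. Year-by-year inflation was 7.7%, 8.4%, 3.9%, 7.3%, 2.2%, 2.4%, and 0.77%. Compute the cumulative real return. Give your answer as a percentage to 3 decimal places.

-3.030%

Cumulative inflation factor: 1.077 × 1.084 × 1.039 × 1.073 × 1.022 × 1.024 × 1.0077 ≈ 1.37259.
Nominal growth factor: 1.33100. Real growth factor = 1.33100 / 1.37259 ≈ 0.96970.
Total real return ≈ -3.0304%.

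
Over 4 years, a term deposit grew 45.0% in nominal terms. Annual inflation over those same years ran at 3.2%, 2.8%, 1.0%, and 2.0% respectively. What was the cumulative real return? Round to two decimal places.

Cumulative inflation factor: 1.032 × 1.028 × 1.010 × 1.020 ≈ 1.09294.
Nominal growth factor: 1.45000. Real growth factor = 1.45000 / 1.09294 ≈ 1.32670.
Total real return ≈ 32.6703%.

32.67%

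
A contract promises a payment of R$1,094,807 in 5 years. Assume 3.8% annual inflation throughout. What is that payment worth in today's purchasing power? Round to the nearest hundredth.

R$908,554.11

Price-level factor over 5 years: (1 + 3.8%)^5 ≈ 1.2049992249.
Purchasing power today: R$1,094,807 divided by that factor.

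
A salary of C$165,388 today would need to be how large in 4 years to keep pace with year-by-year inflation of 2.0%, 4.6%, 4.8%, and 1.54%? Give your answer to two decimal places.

Cumulative price-level factor: 1.020 × 1.046 × 1.048 × 1.0154 ≈ 1.1353513953.
Multiplying C$165,388 by the price-level factor gives the future nominal sum.

C$187,773.50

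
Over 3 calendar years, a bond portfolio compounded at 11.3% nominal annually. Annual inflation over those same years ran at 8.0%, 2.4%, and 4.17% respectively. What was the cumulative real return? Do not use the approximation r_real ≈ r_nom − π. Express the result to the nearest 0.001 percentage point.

Cumulative inflation factor: 1.080 × 1.024 × 1.0417 ≈ 1.15204.
Nominal growth factor: 1.37875. Real growth factor = 1.37875 / 1.15204 ≈ 1.19679.
Total real return ≈ 19.6793%.

19.679%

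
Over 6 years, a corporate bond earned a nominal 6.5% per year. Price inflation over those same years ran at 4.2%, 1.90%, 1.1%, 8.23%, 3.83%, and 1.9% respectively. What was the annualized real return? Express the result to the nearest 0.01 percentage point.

Cumulative inflation factor: 1.042 × 1.0190 × 1.011 × 1.0823 × 1.0383 × 1.019 ≈ 1.22924.
Nominal growth factor: 1.45914. Real growth factor = 1.45914 / 1.22924 ≈ 1.18703.
Annualized: 1.18703^(1/6) − 1 ≈ 0.02899.

2.90%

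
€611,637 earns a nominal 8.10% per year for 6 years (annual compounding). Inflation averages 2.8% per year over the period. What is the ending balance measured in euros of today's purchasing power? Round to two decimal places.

Nominal value at maturity: €611,637 × (1 + 8.10%)^6 ≈ €975,995.72.
Price-level factor over 6 years: (1 + 2.8%)^6 ≈ 1.1802083636.
Dividing the nominal maturity value by the price-level factor gives the value in today's money.

€826,968.99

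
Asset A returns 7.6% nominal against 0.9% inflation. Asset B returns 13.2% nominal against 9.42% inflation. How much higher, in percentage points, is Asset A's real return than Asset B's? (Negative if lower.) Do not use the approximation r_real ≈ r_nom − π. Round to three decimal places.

Asset A real return: 1.076/1.009 − 1 = 6.6402%.
Asset B real return: 1.132/1.0942 − 1 = 3.4546%.
Difference: 6.6402 − 3.4546 = 3.1856 pp.

3.186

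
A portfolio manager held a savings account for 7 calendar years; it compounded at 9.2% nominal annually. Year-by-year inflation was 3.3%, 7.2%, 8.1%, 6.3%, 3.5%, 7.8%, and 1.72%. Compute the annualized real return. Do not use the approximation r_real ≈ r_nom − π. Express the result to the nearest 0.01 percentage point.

3.61%

Cumulative inflation factor: 1.033 × 1.072 × 1.081 × 1.063 × 1.035 × 1.078 × 1.0172 ≈ 1.44417.
Nominal growth factor: 1.85165. Real growth factor = 1.85165 / 1.44417 ≈ 1.28215.
Annualized: 1.28215^(1/7) − 1 ≈ 0.03614.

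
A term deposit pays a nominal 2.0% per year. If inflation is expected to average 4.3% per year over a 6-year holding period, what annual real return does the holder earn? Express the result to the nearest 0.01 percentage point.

-2.21%

With constant rates the annual real return is the same each year: (1+2.0%)/(1+4.3%) − 1 = -0.02205.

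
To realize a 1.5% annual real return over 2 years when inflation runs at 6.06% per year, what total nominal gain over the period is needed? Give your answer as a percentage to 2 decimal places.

15.89%

Required annual nominal rate: (1+1.5%)(1+6.06%) − 1 = 7.6509%.
Cumulative over 2 years: (1 + 0.076509)^2 − 1 ≈ 0.15887.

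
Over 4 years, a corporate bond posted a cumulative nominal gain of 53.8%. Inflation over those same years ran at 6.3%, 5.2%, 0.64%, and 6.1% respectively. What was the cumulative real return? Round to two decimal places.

28.80%

Cumulative inflation factor: 1.063 × 1.052 × 1.0064 × 1.061 ≈ 1.19408.
Nominal growth factor: 1.53800. Real growth factor = 1.53800 / 1.19408 ≈ 1.28802.
Total real return ≈ 28.8016%.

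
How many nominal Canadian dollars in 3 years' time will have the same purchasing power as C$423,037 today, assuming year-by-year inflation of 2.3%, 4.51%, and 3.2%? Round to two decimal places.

C$466,757.74

Cumulative price-level factor: 1.023 × 1.0451 × 1.032 = 1.1033496936.
Multiplying C$423,037 by the price-level factor gives the future nominal sum.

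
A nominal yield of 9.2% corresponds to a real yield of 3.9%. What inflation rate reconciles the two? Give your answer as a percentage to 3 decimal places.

5.101%

From (1+r_nom) = (1+r_real)(1+π), we get 1+π = (1 + 9.2%)/(1 + 3.9%) = 1.092/1.039 ≈ 1.05101.
So π ≈ 5.1011%.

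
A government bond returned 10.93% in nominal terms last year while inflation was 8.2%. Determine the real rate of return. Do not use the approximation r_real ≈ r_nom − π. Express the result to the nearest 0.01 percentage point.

Real return via the Fisher equation: (1 + 10.93%)/(1 + 8.2%) − 1 = 1.1093/1.082 − 1 ≈ 0.02523.

2.52%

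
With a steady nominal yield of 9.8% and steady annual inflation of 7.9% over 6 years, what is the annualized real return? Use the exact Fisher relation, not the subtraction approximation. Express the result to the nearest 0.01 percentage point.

1.76%

With constant rates the annual real return is the same each year: (1+9.8%)/(1+7.9%) − 1 = 0.01761.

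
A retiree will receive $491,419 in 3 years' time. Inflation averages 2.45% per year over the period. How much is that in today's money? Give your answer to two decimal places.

Price-level factor over 3 years: (1 + 2.45%)^3 ≈ 1.0753154561.
Purchasing power today: $491,419 divided by that factor.

$456,999.85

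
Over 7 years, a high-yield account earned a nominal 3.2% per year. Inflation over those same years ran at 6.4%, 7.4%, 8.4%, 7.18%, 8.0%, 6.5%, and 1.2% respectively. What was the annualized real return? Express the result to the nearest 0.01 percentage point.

-3.02%

Cumulative inflation factor: 1.064 × 1.074 × 1.084 × 1.0718 × 1.080 × 1.065 × 1.012 ≈ 1.54541.
Nominal growth factor: 1.24669. Real growth factor = 1.24669 / 1.54541 ≈ 0.80671.
Annualized: 0.80671^(1/7) − 1 ≈ -0.03022.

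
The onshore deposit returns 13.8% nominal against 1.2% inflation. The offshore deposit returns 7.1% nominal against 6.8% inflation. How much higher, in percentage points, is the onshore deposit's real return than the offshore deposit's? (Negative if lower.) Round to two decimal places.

12.17

The onshore deposit real return: 1.138/1.012 − 1 = 12.451%.
The offshore deposit real return: 1.071/1.068 − 1 = 0.281%.
Difference: 12.451 − 0.281 = 12.170 pp.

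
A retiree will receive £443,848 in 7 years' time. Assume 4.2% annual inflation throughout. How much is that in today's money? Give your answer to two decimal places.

Price-level factor over 7 years: (1 + 4.2%)^7 ≈ 1.3337487725.
Purchasing power today: £443,848 divided by that factor.

£332,782.31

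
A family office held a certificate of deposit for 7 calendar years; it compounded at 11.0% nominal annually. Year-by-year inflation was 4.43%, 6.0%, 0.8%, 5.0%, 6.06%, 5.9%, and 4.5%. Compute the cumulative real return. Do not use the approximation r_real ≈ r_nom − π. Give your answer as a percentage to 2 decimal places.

50.98%

Cumulative inflation factor: 1.0443 × 1.060 × 1.008 × 1.050 × 1.0606 × 1.059 × 1.045 ≈ 1.37513.
Nominal growth factor: 2.07616. Real growth factor = 2.07616 / 1.37513 ≈ 1.50979.
Total real return ≈ 50.9788%.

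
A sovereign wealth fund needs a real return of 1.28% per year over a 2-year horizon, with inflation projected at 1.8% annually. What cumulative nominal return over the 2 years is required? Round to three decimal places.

6.302%

Required annual nominal rate: (1+1.28%)(1+1.8%) − 1 = 3.10304%.
Cumulative over 2 years: (1 + 0.0310304)^2 − 1 ≈ 0.06302.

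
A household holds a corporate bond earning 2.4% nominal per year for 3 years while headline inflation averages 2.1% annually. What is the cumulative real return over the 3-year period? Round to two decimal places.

The annual real rate is (1+2.4%)/(1+2.1%) − 1 = 0.2938%.
Compounded over 3 years: (1 + 0.002938)^3 − 1 ≈ 0.00884.

0.88%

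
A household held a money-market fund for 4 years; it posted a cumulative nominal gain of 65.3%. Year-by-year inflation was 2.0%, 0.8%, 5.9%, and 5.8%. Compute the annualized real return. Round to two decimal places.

9.45%

Cumulative inflation factor: 1.020 × 1.008 × 1.059 × 1.058 ≈ 1.15197.
Nominal growth factor: 1.65300. Real growth factor = 1.65300 / 1.15197 ≈ 1.43493.
Annualized: 1.43493^(1/4) − 1 ≈ 0.09448.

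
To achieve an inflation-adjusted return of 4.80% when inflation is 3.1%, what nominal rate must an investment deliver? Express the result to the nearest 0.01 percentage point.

8.05%

By the Fisher equation, 1 + r_nom = (1 + 4.80%)(1 + 3.1%) = 1.0480 × 1.031 = 1.080488.
So r_nom = 8.0488%.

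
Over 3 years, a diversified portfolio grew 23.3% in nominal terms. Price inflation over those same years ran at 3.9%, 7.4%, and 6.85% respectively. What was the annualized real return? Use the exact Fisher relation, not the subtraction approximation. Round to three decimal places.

1.124%

Cumulative inflation factor: 1.039 × 1.074 × 1.0685 ≈ 1.19232.
Nominal growth factor: 1.23300. Real growth factor = 1.23300 / 1.19232 ≈ 1.03411.
Annualized: 1.03411^(1/3) − 1 ≈ 0.01124.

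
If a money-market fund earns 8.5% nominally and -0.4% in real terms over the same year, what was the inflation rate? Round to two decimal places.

From (1+r_nom) = (1+r_real)(1+π), we get 1+π = (1 + 8.5%)/(1 − 0.4%) = 1.085/0.996 ≈ 1.08936.
So π ≈ 8.9357%.

8.94%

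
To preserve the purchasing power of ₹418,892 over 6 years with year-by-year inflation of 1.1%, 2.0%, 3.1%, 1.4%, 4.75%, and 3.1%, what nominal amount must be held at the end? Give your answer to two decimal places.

Cumulative price-level factor: 1.011 × 1.020 × 1.031 × 1.014 × 1.0475 × 1.031 ≈ 1.1642885984.
The nominal amount required is ₹418,892 scaled up by that factor.

₹487,711.18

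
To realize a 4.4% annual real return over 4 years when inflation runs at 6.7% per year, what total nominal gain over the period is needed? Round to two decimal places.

53.98%

Required annual nominal rate: (1+4.4%)(1+6.7%) − 1 = 11.3948%.
Cumulative over 4 years: (1 + 0.113948)^4 − 1 ≈ 0.53978.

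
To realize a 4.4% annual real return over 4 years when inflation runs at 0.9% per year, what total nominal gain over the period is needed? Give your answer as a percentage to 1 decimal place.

Required annual nominal rate: (1+4.4%)(1+0.9%) − 1 = 5.3396%.
Cumulative over 4 years: (1 + 0.053396)^4 − 1 ≈ 0.23131.

23.1%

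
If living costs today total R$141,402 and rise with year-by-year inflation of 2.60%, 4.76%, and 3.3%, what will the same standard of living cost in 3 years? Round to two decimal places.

R$156,999.66

Cumulative price-level factor: 1.0260 × 1.0476 × 1.033 = 1.1103072408.
The nominal amount required is R$141,402 scaled up by that factor.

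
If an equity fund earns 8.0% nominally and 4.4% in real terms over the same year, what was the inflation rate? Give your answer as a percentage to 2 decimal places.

3.45%

From (1+r_nom) = (1+r_real)(1+π), we get 1+π = (1 + 8.0%)/(1 + 4.4%) = 1.080/1.044 ≈ 1.03448.
So π ≈ 3.4483%.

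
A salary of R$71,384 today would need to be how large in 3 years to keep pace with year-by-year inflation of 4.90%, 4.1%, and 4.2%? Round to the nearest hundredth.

R$81,225.95

Cumulative price-level factor: 1.0490 × 1.041 × 1.042 = 1.137873378.
Multiplying R$71,384 by the price-level factor gives the future nominal sum.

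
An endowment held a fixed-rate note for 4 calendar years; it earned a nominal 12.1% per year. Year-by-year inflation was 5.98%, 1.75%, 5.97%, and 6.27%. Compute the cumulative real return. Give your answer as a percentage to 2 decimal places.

30.04%

Cumulative inflation factor: 1.0598 × 1.0175 × 1.0597 × 1.0627 ≈ 1.21437.
Nominal growth factor: 1.57915. Real growth factor = 1.57915 / 1.21437 ≈ 1.30038.
Total real return ≈ 30.0381%.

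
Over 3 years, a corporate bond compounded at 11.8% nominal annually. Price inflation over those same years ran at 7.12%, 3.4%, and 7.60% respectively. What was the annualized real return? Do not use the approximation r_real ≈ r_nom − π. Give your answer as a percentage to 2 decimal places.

5.45%

Cumulative inflation factor: 1.0712 × 1.034 × 1.0760 ≈ 1.19180.
Nominal growth factor: 1.39742. Real growth factor = 1.39742 / 1.19180 ≈ 1.17252.
Annualized: 1.17252^(1/3) − 1 ≈ 0.05449.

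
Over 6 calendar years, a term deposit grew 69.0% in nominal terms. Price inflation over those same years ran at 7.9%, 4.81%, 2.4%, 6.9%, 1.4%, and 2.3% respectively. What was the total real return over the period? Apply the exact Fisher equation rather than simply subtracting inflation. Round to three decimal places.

31.605%

Cumulative inflation factor: 1.079 × 1.0481 × 1.024 × 1.069 × 1.014 × 1.023 ≈ 1.28415.
Nominal growth factor: 1.69000. Real growth factor = 1.69000 / 1.28415 ≈ 1.31605.
Total real return ≈ 31.6047%.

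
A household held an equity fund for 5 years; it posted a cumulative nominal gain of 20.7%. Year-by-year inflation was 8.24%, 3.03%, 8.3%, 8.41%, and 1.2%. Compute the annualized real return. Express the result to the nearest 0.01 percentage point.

-1.85%

Cumulative inflation factor: 1.0824 × 1.0303 × 1.083 × 1.0841 × 1.012 ≈ 1.32504.
Nominal growth factor: 1.20700. Real growth factor = 1.20700 / 1.32504 ≈ 0.91091.
Annualized: 0.91091^(1/5) − 1 ≈ -0.01849.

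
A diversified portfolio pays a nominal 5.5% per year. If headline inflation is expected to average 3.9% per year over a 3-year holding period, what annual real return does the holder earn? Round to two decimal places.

1.54%

With constant rates the annual real return is the same each year: (1+5.5%)/(1+3.9%) − 1 = 0.01540.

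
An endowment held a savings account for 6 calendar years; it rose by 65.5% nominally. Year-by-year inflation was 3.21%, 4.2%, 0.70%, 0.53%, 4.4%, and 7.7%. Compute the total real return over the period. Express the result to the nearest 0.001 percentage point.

Cumulative inflation factor: 1.0321 × 1.042 × 1.0070 × 1.0053 × 1.044 × 1.077 ≈ 1.22414.
Nominal growth factor: 1.65500. Real growth factor = 1.65500 / 1.22414 ≈ 1.35197.
Total real return ≈ 35.1970%.

35.197%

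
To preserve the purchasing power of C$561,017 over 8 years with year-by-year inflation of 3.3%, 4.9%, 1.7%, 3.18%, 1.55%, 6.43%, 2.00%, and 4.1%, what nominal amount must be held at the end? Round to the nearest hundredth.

C$732,087.85

Cumulative price-level factor: 1.033 × 1.049 × 1.017 × 1.0318 × 1.0155 × 1.0643 × 1.0200 × 1.041 ≈ 1.3049298852.
The nominal amount required is C$561,017 scaled up by that factor.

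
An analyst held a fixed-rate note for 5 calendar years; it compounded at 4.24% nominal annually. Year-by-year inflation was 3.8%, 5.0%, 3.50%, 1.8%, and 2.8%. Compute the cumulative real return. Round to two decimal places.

4.26%

Cumulative inflation factor: 1.038 × 1.050 × 1.0350 × 1.018 × 1.028 ≈ 1.18051.
Nominal growth factor: 1.23076. Real growth factor = 1.23076 / 1.18051 ≈ 1.04257.
Total real return ≈ 4.2567%.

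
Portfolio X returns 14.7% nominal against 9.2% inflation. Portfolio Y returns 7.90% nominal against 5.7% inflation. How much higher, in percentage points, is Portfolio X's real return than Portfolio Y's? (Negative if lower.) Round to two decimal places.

2.96

Portfolio X real return: 1.147/1.092 − 1 = 5.037%.
Portfolio Y real return: 1.0790/1.057 − 1 = 2.081%.
Difference: 5.037 − 2.081 = 2.956 pp.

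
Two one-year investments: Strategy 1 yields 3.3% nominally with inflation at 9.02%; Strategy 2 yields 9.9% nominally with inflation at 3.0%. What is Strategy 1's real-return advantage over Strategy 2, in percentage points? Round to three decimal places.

-11.946

Strategy 1 real return: 1.033/1.0902 − 1 = -5.2467%.
Strategy 2 real return: 1.099/1.030 − 1 = 6.6990%.
Difference: -5.2467 − 6.6990 = -11.9457 pp.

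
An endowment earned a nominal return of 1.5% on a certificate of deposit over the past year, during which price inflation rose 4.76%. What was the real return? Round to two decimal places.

-3.11%

Real return via the Fisher equation: (1 + 1.5%)/(1 + 4.76%) − 1 = 1.015/1.0476 − 1 ≈ -0.03112.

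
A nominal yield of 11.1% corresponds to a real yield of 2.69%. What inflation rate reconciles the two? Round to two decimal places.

From (1+r_nom) = (1+r_real)(1+π), we get 1+π = (1 + 11.1%)/(1 + 2.69%) = 1.111/1.0269 ≈ 1.08190.
So π ≈ 8.1897%.

8.19%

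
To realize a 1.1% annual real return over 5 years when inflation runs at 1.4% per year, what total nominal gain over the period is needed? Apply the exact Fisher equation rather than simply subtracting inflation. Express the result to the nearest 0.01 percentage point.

Required annual nominal rate: (1+1.1%)(1+1.4%) − 1 = 2.5154%.
Cumulative over 5 years: (1 + 0.025154)^5 − 1 ≈ 0.13226.

13.23%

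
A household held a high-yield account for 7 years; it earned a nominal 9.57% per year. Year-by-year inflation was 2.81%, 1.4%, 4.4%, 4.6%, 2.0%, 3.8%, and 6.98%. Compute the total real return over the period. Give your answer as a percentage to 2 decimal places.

Cumulative inflation factor: 1.0281 × 1.014 × 1.044 × 1.046 × 1.020 × 1.038 × 1.0698 ≈ 1.28945.
Nominal growth factor: 1.89601. Real growth factor = 1.89601 / 1.28945 ≈ 1.47040.
Total real return ≈ 47.0402%.

47.04%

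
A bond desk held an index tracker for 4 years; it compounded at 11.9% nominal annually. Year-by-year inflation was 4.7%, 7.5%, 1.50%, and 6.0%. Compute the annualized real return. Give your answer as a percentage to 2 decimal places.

Cumulative inflation factor: 1.047 × 1.075 × 1.0150 × 1.060 ≈ 1.21095.
Nominal growth factor: 1.56791. Real growth factor = 1.56791 / 1.21095 ≈ 1.29477.
Annualized: 1.29477^(1/4) − 1 ≈ 0.06671.

6.67%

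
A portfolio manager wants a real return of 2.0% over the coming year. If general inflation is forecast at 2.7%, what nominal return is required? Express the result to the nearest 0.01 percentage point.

4.75%

By the Fisher equation, 1 + r_nom = (1 + 2.0%)(1 + 2.7%) = 1.020 × 1.027 = 1.04754.
So r_nom = 4.754%.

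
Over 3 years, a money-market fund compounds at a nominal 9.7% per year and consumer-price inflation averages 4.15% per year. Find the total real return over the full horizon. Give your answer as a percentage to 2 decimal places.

The annual real rate is (1+9.7%)/(1+4.15%) − 1 = 5.3289%.
Compounded over 3 years: (1 + 0.053289)^3 − 1 ≈ 0.16854.

16.85%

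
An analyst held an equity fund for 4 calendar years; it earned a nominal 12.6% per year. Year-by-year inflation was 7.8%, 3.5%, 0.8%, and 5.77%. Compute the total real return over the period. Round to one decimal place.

Cumulative inflation factor: 1.078 × 1.035 × 1.008 × 1.0577 ≈ 1.18955.
Nominal growth factor: 1.60751. Real growth factor = 1.60751 / 1.18955 ≈ 1.35136.
Total real return ≈ 35.1361%.

35.1%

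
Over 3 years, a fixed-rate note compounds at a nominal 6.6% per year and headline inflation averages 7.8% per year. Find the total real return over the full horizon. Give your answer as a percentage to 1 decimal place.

-3.3%

The annual real rate is (1+6.6%)/(1+7.8%) − 1 = -1.1132%.
Compounded over 3 years: (1 + -0.011132)^3 − 1 ≈ -0.03302.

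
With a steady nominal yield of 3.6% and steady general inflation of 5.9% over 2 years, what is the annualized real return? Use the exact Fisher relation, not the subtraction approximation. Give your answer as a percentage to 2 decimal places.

-2.17%

With constant rates the annual real return is the same each year: (1+3.6%)/(1+5.9%) − 1 = -0.02172.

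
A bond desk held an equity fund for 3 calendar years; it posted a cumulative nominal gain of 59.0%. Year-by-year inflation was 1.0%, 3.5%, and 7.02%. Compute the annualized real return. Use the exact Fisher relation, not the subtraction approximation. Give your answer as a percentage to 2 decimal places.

12.43%

Cumulative inflation factor: 1.010 × 1.035 × 1.0702 ≈ 1.11873.
Nominal growth factor: 1.59000. Real growth factor = 1.59000 / 1.11873 ≈ 1.42125.
Annualized: 1.42125^(1/3) − 1 ≈ 0.12432.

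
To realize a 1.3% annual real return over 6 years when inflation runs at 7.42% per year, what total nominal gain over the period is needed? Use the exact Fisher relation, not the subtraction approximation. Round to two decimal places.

66.02%

Required annual nominal rate: (1+1.3%)(1+7.42%) − 1 = 8.81646%.
Cumulative over 6 years: (1 + 0.0881646)^6 − 1 ≈ 0.66023.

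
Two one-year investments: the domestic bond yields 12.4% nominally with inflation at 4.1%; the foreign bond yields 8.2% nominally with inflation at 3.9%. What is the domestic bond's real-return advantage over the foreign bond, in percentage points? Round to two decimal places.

3.83

The domestic bond real return: 1.124/1.041 − 1 = 7.973%.
The foreign bond real return: 1.082/1.039 − 1 = 4.139%.
Difference: 7.973 − 4.139 = 3.834 pp.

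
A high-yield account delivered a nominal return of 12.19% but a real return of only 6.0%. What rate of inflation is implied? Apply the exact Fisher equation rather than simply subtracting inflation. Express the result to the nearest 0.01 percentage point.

5.84%

From (1+r_nom) = (1+r_real)(1+π), we get 1+π = (1 + 12.19%)/(1 + 6.0%) = 1.1219/1.060 ≈ 1.05840.
So π ≈ 5.8396%.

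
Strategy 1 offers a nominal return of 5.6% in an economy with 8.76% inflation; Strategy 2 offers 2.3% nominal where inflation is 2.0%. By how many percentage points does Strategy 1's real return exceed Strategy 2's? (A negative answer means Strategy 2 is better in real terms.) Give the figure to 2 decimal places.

-3.20

Strategy 1 real return: 1.056/1.0876 − 1 = -2.905%.
Strategy 2 real return: 1.023/1.020 − 1 = 0.294%.
Difference: -2.905 − 0.294 = -3.199 pp.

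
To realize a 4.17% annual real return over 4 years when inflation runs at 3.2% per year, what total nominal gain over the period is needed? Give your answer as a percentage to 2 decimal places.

33.56%

Required annual nominal rate: (1+4.17%)(1+3.2%) − 1 = 7.50344%.
Cumulative over 4 years: (1 + 0.0750344)^4 − 1 ≈ 0.33564.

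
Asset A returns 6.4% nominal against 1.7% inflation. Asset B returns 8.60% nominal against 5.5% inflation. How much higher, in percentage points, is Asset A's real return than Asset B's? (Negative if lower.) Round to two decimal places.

Asset A real return: 1.064/1.017 − 1 = 4.621%.
Asset B real return: 1.0860/1.055 − 1 = 2.938%.
Difference: 4.621 − 2.938 = 1.683 pp.

1.68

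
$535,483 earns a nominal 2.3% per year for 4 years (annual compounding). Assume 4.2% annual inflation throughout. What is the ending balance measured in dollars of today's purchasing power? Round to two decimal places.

$497,481.97

Nominal value at maturity: $535,483 × (1 + 2.3%)^4 ≈ $586,473.27.
Price-level factor over 4 years: (1 + 4.2%)^4 ≈ 1.1788834637.
Dividing the nominal maturity value by the price-level factor gives the value in today's money.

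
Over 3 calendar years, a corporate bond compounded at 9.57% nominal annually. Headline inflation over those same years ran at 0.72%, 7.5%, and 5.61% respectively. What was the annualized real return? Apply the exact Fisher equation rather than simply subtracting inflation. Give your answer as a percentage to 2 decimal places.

4.78%

Cumulative inflation factor: 1.0072 × 1.075 × 1.0561 ≈ 1.14348.
Nominal growth factor: 1.31545. Real growth factor = 1.31545 / 1.14348 ≈ 1.15039.
Annualized: 1.15039^(1/3) − 1 ≈ 0.04781.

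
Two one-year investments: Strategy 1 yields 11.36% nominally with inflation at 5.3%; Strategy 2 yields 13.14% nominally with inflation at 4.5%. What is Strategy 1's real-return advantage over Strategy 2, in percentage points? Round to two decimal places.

Strategy 1 real return: 1.1136/1.053 − 1 = 5.755%.
Strategy 2 real return: 1.1314/1.045 − 1 = 8.268%.
Difference: 5.755 − 8.268 = -2.513 pp.

-2.51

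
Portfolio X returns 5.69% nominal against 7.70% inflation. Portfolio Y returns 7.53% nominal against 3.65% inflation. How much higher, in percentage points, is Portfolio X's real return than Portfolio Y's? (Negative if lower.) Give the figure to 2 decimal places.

Portfolio X real return: 1.0569/1.0770 − 1 = -1.866%.
Portfolio Y real return: 1.0753/1.0365 − 1 = 3.743%.
Difference: -1.866 − 3.743 = -5.609 pp.

-5.61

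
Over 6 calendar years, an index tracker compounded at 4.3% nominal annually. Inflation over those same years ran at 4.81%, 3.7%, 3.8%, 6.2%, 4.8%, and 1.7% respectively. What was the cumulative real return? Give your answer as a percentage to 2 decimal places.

Cumulative inflation factor: 1.0481 × 1.037 × 1.038 × 1.062 × 1.048 × 1.017 ≈ 1.27698.
Nominal growth factor: 1.28738. Real growth factor = 1.28738 / 1.27698 ≈ 1.00814.
Total real return ≈ 0.8139%.

0.81%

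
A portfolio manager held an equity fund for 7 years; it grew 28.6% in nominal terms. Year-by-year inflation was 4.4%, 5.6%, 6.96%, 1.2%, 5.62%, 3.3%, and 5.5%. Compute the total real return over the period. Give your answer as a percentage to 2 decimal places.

Cumulative inflation factor: 1.044 × 1.056 × 1.0696 × 1.012 × 1.0562 × 1.033 × 1.055 ≈ 1.37362.
Nominal growth factor: 1.28600. Real growth factor = 1.28600 / 1.37362 ≈ 0.93622.
Total real return ≈ -6.3785%.

-6.38%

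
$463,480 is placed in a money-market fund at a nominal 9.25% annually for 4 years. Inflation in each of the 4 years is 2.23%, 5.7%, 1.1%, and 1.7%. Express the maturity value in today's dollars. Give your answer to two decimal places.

Nominal value at maturity: $463,480 × (1 + 9.25%)^4 ≈ $660,262.73.
Price-level factor over 4 years: 1.0223 × 1.057 × 1.011 × 1.017 ≈ 1.1110291576.
The maturity value deflated by that factor is the answer in today's purchasing power.

$594,280.29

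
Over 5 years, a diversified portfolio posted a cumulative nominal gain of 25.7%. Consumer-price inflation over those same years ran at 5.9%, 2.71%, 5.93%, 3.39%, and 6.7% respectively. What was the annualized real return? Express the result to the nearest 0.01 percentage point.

Cumulative inflation factor: 1.059 × 1.0271 × 1.0593 × 1.0339 × 1.067 ≈ 1.27107.
Nominal growth factor: 1.25700. Real growth factor = 1.25700 / 1.27107 ≈ 0.98893.
Annualized: 0.98893^(1/5) − 1 ≈ -0.00222.

-0.22%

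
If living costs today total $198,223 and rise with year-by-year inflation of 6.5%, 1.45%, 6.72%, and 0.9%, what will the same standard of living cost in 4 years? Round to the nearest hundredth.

Cumulative price-level factor: 1.065 × 1.0145 × 1.0672 × 1.009 ≈ 1.1634256701.
The nominal amount required is $198,223 scaled up by that factor.

$230,617.73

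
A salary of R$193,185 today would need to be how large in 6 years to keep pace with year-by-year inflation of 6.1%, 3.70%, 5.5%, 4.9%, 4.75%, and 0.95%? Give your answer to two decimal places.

Cumulative price-level factor: 1.061 × 1.0370 × 1.055 × 1.049 × 1.0475 × 1.0095 ≈ 1.2876043732.
The nominal amount required is R$193,185 scaled up by that factor.

R$248,745.85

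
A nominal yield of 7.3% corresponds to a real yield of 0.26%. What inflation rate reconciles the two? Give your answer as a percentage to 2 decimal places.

From (1+r_nom) = (1+r_real)(1+π), we get 1+π = (1 + 7.3%)/(1 + 0.26%) = 1.073/1.0026 ≈ 1.07022.
So π ≈ 7.0217%.

7.02%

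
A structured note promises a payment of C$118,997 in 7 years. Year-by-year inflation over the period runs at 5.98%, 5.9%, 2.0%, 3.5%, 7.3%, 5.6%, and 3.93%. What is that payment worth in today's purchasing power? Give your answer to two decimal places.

C$85,284.68

Price-level factor over 7 years: 1.0598 × 1.059 × 1.020 × 1.035 × 1.073 × 1.056 × 1.0393 ≈ 1.3952915506.
Purchasing power today: C$118,997 divided by that factor.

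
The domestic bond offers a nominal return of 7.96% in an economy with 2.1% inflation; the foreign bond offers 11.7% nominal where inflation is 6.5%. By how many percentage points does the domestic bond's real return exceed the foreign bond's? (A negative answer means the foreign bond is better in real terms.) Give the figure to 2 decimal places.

0.86

The domestic bond real return: 1.0796/1.021 − 1 = 5.739%.
The foreign bond real return: 1.117/1.065 − 1 = 4.883%.
Difference: 5.739 − 4.883 = 0.856 pp.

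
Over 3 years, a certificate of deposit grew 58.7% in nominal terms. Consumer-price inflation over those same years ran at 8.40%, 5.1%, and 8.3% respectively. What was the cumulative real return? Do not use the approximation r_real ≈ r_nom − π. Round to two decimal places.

28.62%

Cumulative inflation factor: 1.0840 × 1.051 × 1.083 ≈ 1.23384.
Nominal growth factor: 1.58700. Real growth factor = 1.58700 / 1.23384 ≈ 1.28622.
Total real return ≈ 28.6224%.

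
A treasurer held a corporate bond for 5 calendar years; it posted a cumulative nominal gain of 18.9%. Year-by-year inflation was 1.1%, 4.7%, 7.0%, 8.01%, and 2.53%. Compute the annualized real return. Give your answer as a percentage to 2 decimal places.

-1.06%

Cumulative inflation factor: 1.011 × 1.047 × 1.070 × 1.0801 × 1.0253 ≈ 1.25429.
Nominal growth factor: 1.18900. Real growth factor = 1.18900 / 1.25429 ≈ 0.94795.
Annualized: 0.94795^(1/5) − 1 ≈ -0.01063.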